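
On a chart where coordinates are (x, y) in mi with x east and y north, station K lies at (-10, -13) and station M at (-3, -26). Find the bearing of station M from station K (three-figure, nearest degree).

152°

Δeast = -3 − -10 = 7.00; Δnorth = -26 − -13 = -13.00.
Bearing = atan2(Δeast, Δnorth) mod 360° = 151.70° ≈ 152°.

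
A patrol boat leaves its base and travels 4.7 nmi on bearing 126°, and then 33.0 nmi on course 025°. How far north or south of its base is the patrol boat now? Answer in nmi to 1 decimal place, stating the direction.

Leg 1 (126°, 4.7 nmi): east 4.7 sin 126° = 3.80, north 4.7 cos 126° = -2.76
Leg 2 (025°, 33.0 nmi): east 33.0 sin 25° = 13.95, north 33.0 cos 25° = 29.91
Net north component: 27.15 nmi.

27.1 nmi north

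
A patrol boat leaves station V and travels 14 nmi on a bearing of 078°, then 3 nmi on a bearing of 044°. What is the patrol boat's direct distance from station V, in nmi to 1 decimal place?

Leg 1 (078°, 14 nmi): east 14 sin 78° = 13.69, north 14 cos 78° = 2.91
Leg 2 (044°, 3 nmi): east 3 sin 44° = 2.08, north 3 cos 44° = 2.16
Net: 15.78 east, 5.07 north. Distance = √((15.78)² + (5.07)²) = 16.572 nmi.

16.6 nmi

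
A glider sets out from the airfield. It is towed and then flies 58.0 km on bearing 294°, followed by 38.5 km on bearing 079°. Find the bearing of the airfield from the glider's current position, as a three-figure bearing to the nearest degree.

154°

Leg 1 (294°, 58.0 km): east 58.0 sin 294° = -52.99, north 58.0 cos 294° = 23.59
Leg 2 (079°, 38.5 km): east 38.5 sin 79° = 37.79, north 38.5 cos 79° = 7.35
Net displacement: -15.19 east, 30.94 north. Direction back to start is (15.19, -30.94): bearing = atan2(15.19, -30.94) mod 360° = 153.84° ≈ 154°.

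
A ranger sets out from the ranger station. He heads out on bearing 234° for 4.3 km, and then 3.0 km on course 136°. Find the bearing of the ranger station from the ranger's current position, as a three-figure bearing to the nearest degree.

017°

Leg 1 (234°, 4.3 km): east 4.3 sin 234° = -3.48, north 4.3 cos 234° = -2.53
Leg 2 (136°, 3.0 km): east 3.0 sin 136° = 2.08, north 3.0 cos 136° = -2.16
Net displacement: -1.39 east, -4.69 north. Direction back to start is (1.39, 4.69): bearing = atan2(1.39, 4.69) mod 360° = 16.58° ≈ 017°.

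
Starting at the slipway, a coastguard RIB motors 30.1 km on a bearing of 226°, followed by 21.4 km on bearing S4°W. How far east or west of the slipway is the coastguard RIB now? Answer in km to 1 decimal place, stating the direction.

23.1 km west

Leg 1 (226°, 30.1 km): east 30.1 sin 226° = -21.65, north 30.1 cos 226° = -20.91
Leg 2 (S4°W, 21.4 km): east 21.4 sin 184° = -1.49, north 21.4 cos 184° = -21.35
Net east component: -23.14 km.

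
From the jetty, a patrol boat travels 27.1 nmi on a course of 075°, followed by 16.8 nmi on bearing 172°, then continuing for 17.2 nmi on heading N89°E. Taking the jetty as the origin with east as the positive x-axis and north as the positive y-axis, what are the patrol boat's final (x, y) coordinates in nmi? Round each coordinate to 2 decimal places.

(45.71, -9.32)

Leg 1 (075°, 27.1 nmi): east 27.1 sin 75° = 26.18, north 27.1 cos 75° = 7.01
Leg 2 (172°, 16.8 nmi): east 16.8 sin 172° = 2.34, north 16.8 cos 172° = -16.64
Leg 3 (N89°E, 17.2 nmi): east 17.2 sin 89° = 17.20, north 17.2 cos 89° = 0.30
Summing: 45.71 nmi east, -9.32 nmi north → (45.71, -9.32).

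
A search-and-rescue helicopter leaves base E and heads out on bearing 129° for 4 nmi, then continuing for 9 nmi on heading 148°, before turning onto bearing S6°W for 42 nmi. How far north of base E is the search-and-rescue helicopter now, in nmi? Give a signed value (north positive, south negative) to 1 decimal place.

Leg 1 (129°, 4 nmi): east 4 sin 129° = 3.11, north 4 cos 129° = -2.52
Leg 2 (148°, 9 nmi): east 9 sin 148° = 4.77, north 9 cos 148° = -7.63
Leg 3 (S6°W, 42 nmi): east 42 sin 186° = -4.39, north 42 cos 186° = -41.77
Net north component: -51.92 nmi.

-51.9 nmi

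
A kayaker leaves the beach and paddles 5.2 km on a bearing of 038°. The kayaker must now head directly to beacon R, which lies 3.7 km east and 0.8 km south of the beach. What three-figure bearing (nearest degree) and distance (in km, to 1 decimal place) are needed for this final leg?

Leg 1 (038°, 5.2 km): east 5.2 sin 38° = 3.20, north 5.2 cos 38° = 4.10
Current position: (3.20, 4.10). Target: (3.7, -0.8). Remaining: Δeast = 0.50, Δnorth = -4.90.
Bearing = atan2(0.50, -4.90) mod 360° = 174.19°; distance = √((0.50)² + (-4.90)²) = 4.923 km.

174°, 4.9 km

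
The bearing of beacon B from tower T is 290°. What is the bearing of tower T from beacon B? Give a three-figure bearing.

Back-bearing = 290° − 180° = 110°.

110°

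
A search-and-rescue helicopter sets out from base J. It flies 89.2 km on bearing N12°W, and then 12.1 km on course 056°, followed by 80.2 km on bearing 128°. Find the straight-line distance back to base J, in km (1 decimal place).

Leg 1 (N12°W, 89.2 km): east 89.2 sin 348° = -18.55, north 89.2 cos 348° = 87.25
Leg 2 (056°, 12.1 km): east 12.1 sin 56° = 10.03, north 12.1 cos 56° = 6.77
Leg 3 (128°, 80.2 km): east 80.2 sin 128° = 63.20, north 80.2 cos 128° = -49.38
Net: 54.68 east, 44.64 north. Distance = √((54.68)² + (44.64)²) = 70.592 km.

70.6 km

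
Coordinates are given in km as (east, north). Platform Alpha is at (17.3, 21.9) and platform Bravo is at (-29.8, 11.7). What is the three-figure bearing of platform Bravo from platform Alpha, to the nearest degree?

258°

Δeast = -29.8 − 17.3 = -47.10; Δnorth = 11.7 − 21.9 = -10.20.
Bearing = atan2(Δeast, Δnorth) mod 360° = 257.78° ≈ 258°.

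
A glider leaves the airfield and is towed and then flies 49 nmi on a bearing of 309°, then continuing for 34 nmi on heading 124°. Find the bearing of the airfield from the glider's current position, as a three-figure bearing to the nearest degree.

140°

Leg 1 (309°, 49 nmi): east 49 sin 309° = -38.08, north 49 cos 309° = 30.84
Leg 2 (124°, 34 nmi): east 34 sin 124° = 28.19, north 34 cos 124° = -19.01
Net displacement: -9.89 east, 11.82 north. Direction back to start is (9.89, -11.82): bearing = atan2(9.89, -11.82) mod 360° = 140.08° ≈ 140°.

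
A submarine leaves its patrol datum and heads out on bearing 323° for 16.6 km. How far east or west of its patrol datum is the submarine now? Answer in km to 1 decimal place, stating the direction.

Leg 1 (323°, 16.6 km): east 16.6 sin 323° = -9.99, north 16.6 cos 323° = 13.26
Net east component: -9.99 km.

10.0 km west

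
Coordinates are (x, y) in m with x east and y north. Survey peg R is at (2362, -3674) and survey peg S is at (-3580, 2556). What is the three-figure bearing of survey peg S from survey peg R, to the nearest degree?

Δeast = -3580 − 2362 = -5942.00; Δnorth = 2556 − -3674 = 6230.00.
Bearing = atan2(Δeast, Δnorth) mod 360° = 316.36° ≈ 316°.

316°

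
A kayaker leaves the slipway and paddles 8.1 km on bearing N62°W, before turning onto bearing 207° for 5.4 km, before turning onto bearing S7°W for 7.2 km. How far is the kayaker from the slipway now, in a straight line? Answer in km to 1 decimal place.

Leg 1 (N62°W, 8.1 km): east 8.1 sin 298° = -7.15, north 8.1 cos 298° = 3.80
Leg 2 (207°, 5.4 km): east 5.4 sin 207° = -2.45, north 5.4 cos 207° = -4.81
Leg 3 (S7°W, 7.2 km): east 7.2 sin 187° = -0.88, north 7.2 cos 187° = -7.15
Net: -10.48 east, -8.16 north. Distance = √((-10.48)² + (-8.16)²) = 13.280 km.

13.3 km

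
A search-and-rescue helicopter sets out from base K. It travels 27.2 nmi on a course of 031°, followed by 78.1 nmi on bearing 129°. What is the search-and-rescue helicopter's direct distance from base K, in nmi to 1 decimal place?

79.0 nmi

Leg 1 (031°, 27.2 nmi): east 27.2 sin 31° = 14.01, north 27.2 cos 31° = 23.31
Leg 2 (129°, 78.1 nmi): east 78.1 sin 129° = 60.70, north 78.1 cos 129° = -49.15
Net: 74.70 east, -25.83 north. Distance = √((74.70)² + (-25.83)²) = 79.045 nmi.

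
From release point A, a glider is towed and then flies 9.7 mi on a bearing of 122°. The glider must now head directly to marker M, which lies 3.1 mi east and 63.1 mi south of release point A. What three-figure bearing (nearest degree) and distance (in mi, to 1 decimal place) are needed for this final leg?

Leg 1 (122°, 9.7 mi): east 9.7 sin 122° = 8.23, north 9.7 cos 122° = -5.14
Current position: (8.23, -5.14). Target: (3.1, -63.1). Remaining: Δeast = -5.13, Δnorth = -57.96.
Bearing = atan2(-5.13, -57.96) mod 360° = 185.05°; distance = √((-5.13)² + (-57.96)²) = 58.186 mi.

185°, 58.2 mi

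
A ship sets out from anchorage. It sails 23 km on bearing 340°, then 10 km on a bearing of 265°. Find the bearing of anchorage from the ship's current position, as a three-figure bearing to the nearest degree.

Leg 1 (340°, 23 km): east 23 sin 340° = -7.87, north 23 cos 340° = 21.61
Leg 2 (265°, 10 km): east 10 sin 265° = -9.96, north 10 cos 265° = -0.87
Net displacement: -17.83 east, 20.74 north. Direction back to start is (17.83, -20.74): bearing = atan2(17.83, -20.74) mod 360° = 139.32° ≈ 139°.

139°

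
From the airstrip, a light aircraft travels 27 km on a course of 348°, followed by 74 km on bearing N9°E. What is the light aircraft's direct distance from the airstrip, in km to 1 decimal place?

99.7 km

Leg 1 (348°, 27 km): east 27 sin 348° = -5.61, north 27 cos 348° = 26.41
Leg 2 (N9°E, 74 km): east 74 sin 9° = 11.58, north 74 cos 9° = 73.09
Net: 5.96 east, 99.50 north. Distance = √((5.96)² + (99.50)²) = 99.677 km.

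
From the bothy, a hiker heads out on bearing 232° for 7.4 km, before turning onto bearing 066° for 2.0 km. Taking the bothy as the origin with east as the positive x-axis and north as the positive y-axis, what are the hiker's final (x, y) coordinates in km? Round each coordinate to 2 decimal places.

(-4.00, -3.74)

Leg 1 (232°, 7.4 km): east 7.4 sin 232° = -5.83, north 7.4 cos 232° = -4.56
Leg 2 (066°, 2.0 km): east 2.0 sin 66° = 1.83, north 2.0 cos 66° = 0.81
Summing: -4.00 km east, -3.74 km north → (-4.00, -3.74).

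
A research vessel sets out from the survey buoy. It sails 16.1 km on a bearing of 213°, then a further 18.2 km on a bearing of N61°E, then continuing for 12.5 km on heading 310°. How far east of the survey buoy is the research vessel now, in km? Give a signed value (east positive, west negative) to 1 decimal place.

Leg 1 (213°, 16.1 km): east 16.1 sin 213° = -8.77, north 16.1 cos 213° = -13.50
Leg 2 (N61°E, 18.2 km): east 18.2 sin 61° = 15.92, north 18.2 cos 61° = 8.82
Leg 3 (310°, 12.5 km): east 12.5 sin 310° = -9.58, north 12.5 cos 310° = 8.03
Net east component: -2.43 km.

-2.4 km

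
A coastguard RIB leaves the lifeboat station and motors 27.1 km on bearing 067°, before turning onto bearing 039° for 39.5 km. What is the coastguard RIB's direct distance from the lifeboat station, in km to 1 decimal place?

Leg 1 (067°, 27.1 km): east 27.1 sin 67° = 24.95, north 27.1 cos 67° = 10.59
Leg 2 (039°, 39.5 km): east 39.5 sin 39° = 24.86, north 39.5 cos 39° = 30.70
Net: 49.80 east, 41.29 north. Distance = √((49.80)² + (41.29)²) = 64.691 km.

64.7 km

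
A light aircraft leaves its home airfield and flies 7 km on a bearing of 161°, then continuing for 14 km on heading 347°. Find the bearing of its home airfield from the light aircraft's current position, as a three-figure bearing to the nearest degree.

173°

Leg 1 (161°, 7 km): east 7 sin 161° = 2.28, north 7 cos 161° = -6.62
Leg 2 (347°, 14 km): east 14 sin 347° = -3.15, north 14 cos 347° = 13.64
Net displacement: -0.87 east, 7.02 north. Direction back to start is (0.87, -7.02): bearing = atan2(0.87, -7.02) mod 360° = 172.94° ≈ 173°.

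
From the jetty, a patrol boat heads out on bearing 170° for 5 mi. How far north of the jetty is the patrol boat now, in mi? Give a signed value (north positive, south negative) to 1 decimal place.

-4.9 mi

Leg 1 (170°, 5 mi): east 5 sin 170° = 0.87, north 5 cos 170° = -4.92
Net north component: -4.92 mi.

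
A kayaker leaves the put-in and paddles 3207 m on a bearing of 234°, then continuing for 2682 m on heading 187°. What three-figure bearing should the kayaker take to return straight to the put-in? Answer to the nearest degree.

Leg 1 (234°, 3207 m): east 3207 sin 234° = -2594.52, north 3207 cos 234° = -1885.03
Leg 2 (187°, 2682 m): east 2682 sin 187° = -326.85, north 2682 cos 187° = -2662.01
Net displacement: -2921.37 east, -4547.04 north. Direction back to start is (2921.37, 4547.04): bearing = atan2(2921.37, 4547.04) mod 360° = 32.72° ≈ 033°.

033°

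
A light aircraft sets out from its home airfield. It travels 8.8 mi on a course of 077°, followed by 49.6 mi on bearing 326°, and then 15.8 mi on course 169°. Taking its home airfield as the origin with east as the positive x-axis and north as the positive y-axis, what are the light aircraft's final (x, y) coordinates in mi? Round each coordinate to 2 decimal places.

Leg 1 (077°, 8.8 mi): east 8.8 sin 77° = 8.57, north 8.8 cos 77° = 1.98
Leg 2 (326°, 49.6 mi): east 49.6 sin 326° = -27.74, north 49.6 cos 326° = 41.12
Leg 3 (169°, 15.8 mi): east 15.8 sin 169° = 3.01, north 15.8 cos 169° = -15.51
Summing: -16.15 mi east, 27.59 mi north → (-16.15, 27.59).

(-16.15, 27.59)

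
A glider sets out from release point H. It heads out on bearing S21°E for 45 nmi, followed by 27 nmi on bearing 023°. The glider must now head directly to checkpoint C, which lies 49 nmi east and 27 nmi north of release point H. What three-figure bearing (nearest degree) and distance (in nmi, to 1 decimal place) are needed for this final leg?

Leg 1 (S21°E, 45 nmi): east 45 sin 159° = 16.13, north 45 cos 159° = -42.01
Leg 2 (023°, 27 nmi): east 27 sin 23° = 10.55, north 27 cos 23° = 24.85
Current position: (26.68, -17.16). Target: (49, 27). Remaining: Δeast = 22.32, Δnorth = 44.16.
Bearing = atan2(22.32, 44.16) mod 360° = 26.82°; distance = √((22.32)² + (44.16)²) = 49.480 nmi.

027°, 49.5 nmi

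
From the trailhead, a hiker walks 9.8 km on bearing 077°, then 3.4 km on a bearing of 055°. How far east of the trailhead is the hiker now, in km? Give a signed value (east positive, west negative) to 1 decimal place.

Leg 1 (077°, 9.8 km): east 9.8 sin 77° = 9.55, north 9.8 cos 77° = 2.20
Leg 2 (055°, 3.4 km): east 3.4 sin 55° = 2.79, north 3.4 cos 55° = 1.95
Net east component: 12.33 km.

12.3 km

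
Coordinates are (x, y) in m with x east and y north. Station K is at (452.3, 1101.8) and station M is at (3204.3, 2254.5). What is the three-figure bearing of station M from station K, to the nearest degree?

Δeast = 3204.3 − 452.3 = 2752.00; Δnorth = 2254.5 − 1101.8 = 1152.70.
Bearing = atan2(Δeast, Δnorth) mod 360° = 67.27° ≈ 067°.

067°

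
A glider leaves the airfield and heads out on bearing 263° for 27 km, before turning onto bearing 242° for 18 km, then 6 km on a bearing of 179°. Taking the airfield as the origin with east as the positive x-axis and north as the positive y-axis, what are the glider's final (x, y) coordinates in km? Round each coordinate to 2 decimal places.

(-42.59, -17.74)

Leg 1 (263°, 27 km): east 27 sin 263° = -26.80, north 27 cos 263° = -3.29
Leg 2 (242°, 18 km): east 18 sin 242° = -15.89, north 18 cos 242° = -8.45
Leg 3 (179°, 6 km): east 6 sin 179° = 0.10, north 6 cos 179° = -6.00
Summing: -42.59 km east, -17.74 km north → (-42.59, -17.74).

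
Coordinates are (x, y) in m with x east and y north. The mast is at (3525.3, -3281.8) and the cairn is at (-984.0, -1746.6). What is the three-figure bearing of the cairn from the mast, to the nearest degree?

Δeast = -984.0 − 3525.3 = -4509.30; Δnorth = -1746.6 − -3281.8 = 1535.20.
Bearing = atan2(Δeast, Δnorth) mod 360° = 288.80° ≈ 289°.

289°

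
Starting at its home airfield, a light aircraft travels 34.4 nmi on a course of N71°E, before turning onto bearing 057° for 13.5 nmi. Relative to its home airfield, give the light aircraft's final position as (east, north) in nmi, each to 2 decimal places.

Leg 1 (N71°E, 34.4 nmi): east 34.4 sin 71° = 32.53, north 34.4 cos 71° = 11.20
Leg 2 (057°, 13.5 nmi): east 13.5 sin 57° = 11.32, north 13.5 cos 57° = 7.35
Summing: 43.85 nmi east, 18.55 nmi north → (43.85, 18.55).

(43.85, 18.55)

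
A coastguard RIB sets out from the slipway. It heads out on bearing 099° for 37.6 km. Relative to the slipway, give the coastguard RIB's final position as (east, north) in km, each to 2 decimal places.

(37.14, -5.88)

Leg 1 (099°, 37.6 km): east 37.6 sin 99° = 37.14, north 37.6 cos 99° = -5.88
Summing: 37.14 km east, -5.88 km north → (37.14, -5.88).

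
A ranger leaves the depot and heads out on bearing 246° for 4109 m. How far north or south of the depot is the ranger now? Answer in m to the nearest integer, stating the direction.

Leg 1 (246°, 4109 m): east 4109 sin 246° = -3753.76, north 4109 cos 246° = -1671.28
Net north component: -1671.28 m.

1671 m south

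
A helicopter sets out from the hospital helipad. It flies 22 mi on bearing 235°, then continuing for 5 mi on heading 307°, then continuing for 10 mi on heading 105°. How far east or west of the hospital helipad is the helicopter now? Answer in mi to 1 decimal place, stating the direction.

Leg 1 (235°, 22 mi): east 22 sin 235° = -18.02, north 22 cos 235° = -12.62
Leg 2 (307°, 5 mi): east 5 sin 307° = -3.99, north 5 cos 307° = 3.01
Leg 3 (105°, 10 mi): east 10 sin 105° = 9.66, north 10 cos 105° = -2.59
Net east component: -12.36 mi.

12.4 mi west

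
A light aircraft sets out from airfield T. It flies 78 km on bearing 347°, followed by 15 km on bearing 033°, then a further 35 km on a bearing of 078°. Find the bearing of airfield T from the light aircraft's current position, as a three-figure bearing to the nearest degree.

195°

Leg 1 (347°, 78 km): east 78 sin 347° = -17.55, north 78 cos 347° = 76.00
Leg 2 (033°, 15 km): east 15 sin 33° = 8.17, north 15 cos 33° = 12.58
Leg 3 (078°, 35 km): east 35 sin 78° = 34.24, north 35 cos 78° = 7.28
Net displacement: 24.86 east, 95.86 north. Direction back to start is (-24.86, -95.86): bearing = atan2(-24.86, -95.86) mod 360° = 194.54° ≈ 195°.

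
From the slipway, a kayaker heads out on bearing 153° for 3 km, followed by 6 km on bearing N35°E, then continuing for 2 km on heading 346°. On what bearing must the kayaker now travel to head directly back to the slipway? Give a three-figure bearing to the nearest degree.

Leg 1 (153°, 3 km): east 3 sin 153° = 1.36, north 3 cos 153° = -2.67
Leg 2 (N35°E, 6 km): east 6 sin 35° = 3.44, north 6 cos 35° = 4.91
Leg 3 (346°, 2 km): east 2 sin 346° = -0.48, north 2 cos 346° = 1.94
Net displacement: 4.32 east, 4.18 north. Direction back to start is (-4.32, -4.18): bearing = atan2(-4.32, -4.18) mod 360° = 225.92° ≈ 226°.

226°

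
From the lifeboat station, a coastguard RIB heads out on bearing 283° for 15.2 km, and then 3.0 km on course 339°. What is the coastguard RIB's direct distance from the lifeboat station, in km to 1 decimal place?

17.1 km

Leg 1 (283°, 15.2 km): east 15.2 sin 283° = -14.81, north 15.2 cos 283° = 3.42
Leg 2 (339°, 3.0 km): east 3.0 sin 339° = -1.08, north 3.0 cos 339° = 2.80
Net: -15.89 east, 6.22 north. Distance = √((-15.89)² + (6.22)²) = 17.060 km.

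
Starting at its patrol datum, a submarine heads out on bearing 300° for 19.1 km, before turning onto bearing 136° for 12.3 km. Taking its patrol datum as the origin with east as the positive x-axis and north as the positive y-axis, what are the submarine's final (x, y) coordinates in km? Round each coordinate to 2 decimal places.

(-8.00, 0.70)

Leg 1 (300°, 19.1 km): east 19.1 sin 300° = -16.54, north 19.1 cos 300° = 9.55
Leg 2 (136°, 12.3 km): east 12.3 sin 136° = 8.54, north 12.3 cos 136° = -8.85
Summing: -8.00 km east, 0.70 km north → (-8.00, 0.70).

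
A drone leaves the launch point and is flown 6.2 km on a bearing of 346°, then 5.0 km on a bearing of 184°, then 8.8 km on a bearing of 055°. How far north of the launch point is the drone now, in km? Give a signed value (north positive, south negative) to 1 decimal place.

6.1 km

Leg 1 (346°, 6.2 km): east 6.2 sin 346° = -1.50, north 6.2 cos 346° = 6.02
Leg 2 (184°, 5.0 km): east 5.0 sin 184° = -0.35, north 5.0 cos 184° = -4.99
Leg 3 (055°, 8.8 km): east 8.8 sin 55° = 7.21, north 8.8 cos 55° = 5.05
Net north component: 6.08 km.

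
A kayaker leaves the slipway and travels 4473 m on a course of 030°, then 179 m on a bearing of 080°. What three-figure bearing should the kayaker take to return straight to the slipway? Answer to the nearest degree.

Leg 1 (030°, 4473 m): east 4473 sin 30° = 2236.50, north 4473 cos 30° = 3873.73
Leg 2 (080°, 179 m): east 179 sin 80° = 176.28, north 179 cos 80° = 31.08
Net displacement: 2412.78 east, 3904.81 north. Direction back to start is (-2412.78, -3904.81): bearing = atan2(-2412.78, -3904.81) mod 360° = 211.71° ≈ 212°.

212°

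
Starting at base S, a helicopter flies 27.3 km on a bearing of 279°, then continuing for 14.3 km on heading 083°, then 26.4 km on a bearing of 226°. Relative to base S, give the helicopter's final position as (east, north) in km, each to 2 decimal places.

(-31.76, -12.33)

Leg 1 (279°, 27.3 km): east 27.3 sin 279° = -26.96, north 27.3 cos 279° = 4.27
Leg 2 (083°, 14.3 km): east 14.3 sin 83° = 14.19, north 14.3 cos 83° = 1.74
Leg 3 (226°, 26.4 km): east 26.4 sin 226° = -18.99, north 26.4 cos 226° = -18.34
Summing: -31.76 km east, -12.33 km north → (-31.76, -12.33).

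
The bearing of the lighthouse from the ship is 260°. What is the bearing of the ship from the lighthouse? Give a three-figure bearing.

080°

Back-bearing = 260° − 180° = 080°.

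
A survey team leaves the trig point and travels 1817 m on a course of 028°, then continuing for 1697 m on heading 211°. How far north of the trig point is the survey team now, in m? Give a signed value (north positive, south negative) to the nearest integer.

150 m

Leg 1 (028°, 1817 m): east 1817 sin 28° = 853.03, north 1817 cos 28° = 1604.32
Leg 2 (211°, 1697 m): east 1697 sin 211° = -874.02, north 1697 cos 211° = -1454.61
Net north component: 149.70 m.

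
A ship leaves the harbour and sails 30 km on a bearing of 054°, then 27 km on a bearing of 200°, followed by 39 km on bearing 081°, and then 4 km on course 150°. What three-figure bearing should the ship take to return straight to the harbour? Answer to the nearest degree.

275°

Leg 1 (054°, 30 km): east 30 sin 54° = 24.27, north 30 cos 54° = 17.63
Leg 2 (200°, 27 km): east 27 sin 200° = -9.23, north 27 cos 200° = -25.37
Leg 3 (081°, 39 km): east 39 sin 81° = 38.52, north 39 cos 81° = 6.10
Leg 4 (150°, 4 km): east 4 sin 150° = 2.00, north 4 cos 150° = -3.46
Net displacement: 55.56 east, -5.10 north. Direction back to start is (-55.56, 5.10): bearing = atan2(-55.56, 5.10) mod 360° = 275.25° ≈ 275°.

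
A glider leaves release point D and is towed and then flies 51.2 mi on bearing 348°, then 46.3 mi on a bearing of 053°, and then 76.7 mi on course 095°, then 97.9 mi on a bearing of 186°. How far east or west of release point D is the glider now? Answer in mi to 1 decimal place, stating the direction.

Leg 1 (348°, 51.2 mi): east 51.2 sin 348° = -10.65, north 51.2 cos 348° = 50.08
Leg 2 (053°, 46.3 mi): east 46.3 sin 53° = 36.98, north 46.3 cos 53° = 27.86
Leg 3 (095°, 76.7 mi): east 76.7 sin 95° = 76.41, north 76.7 cos 95° = -6.68
Leg 4 (186°, 97.9 mi): east 97.9 sin 186° = -10.23, north 97.9 cos 186° = -97.36
Net east component: 92.51 mi.

92.5 mi east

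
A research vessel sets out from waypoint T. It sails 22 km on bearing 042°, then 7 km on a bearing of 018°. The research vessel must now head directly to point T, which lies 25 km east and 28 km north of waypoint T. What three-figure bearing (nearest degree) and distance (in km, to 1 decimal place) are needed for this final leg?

Leg 1 (042°, 22 km): east 22 sin 42° = 14.72, north 22 cos 42° = 16.35
Leg 2 (018°, 7 km): east 7 sin 18° = 2.16, north 7 cos 18° = 6.66
Current position: (16.88, 23.01). Target: (25, 28). Remaining: Δeast = 8.12, Δnorth = 4.99.
Bearing = atan2(8.12, 4.99) mod 360° = 58.40°; distance = √((8.12)² + (4.99)²) = 9.529 km.

058°, 9.5 km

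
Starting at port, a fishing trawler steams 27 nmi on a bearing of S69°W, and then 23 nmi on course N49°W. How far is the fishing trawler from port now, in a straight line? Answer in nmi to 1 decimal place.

Leg 1 (S69°W, 27 nmi): east 27 sin 249° = -25.21, north 27 cos 249° = -9.68
Leg 2 (N49°W, 23 nmi): east 23 sin 311° = -17.36, north 23 cos 311° = 15.09
Net: -42.56 east, 5.41 north. Distance = √((-42.56)² + (5.41)²) = 42.908 nmi.

42.9 nmi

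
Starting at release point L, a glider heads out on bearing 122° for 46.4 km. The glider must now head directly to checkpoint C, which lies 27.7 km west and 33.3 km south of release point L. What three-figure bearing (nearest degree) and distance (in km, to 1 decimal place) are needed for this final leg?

263°, 67.6 km

Leg 1 (122°, 46.4 km): east 46.4 sin 122° = 39.35, north 46.4 cos 122° = -24.59
Current position: (39.35, -24.59). Target: (-27.7, -33.3). Remaining: Δeast = -67.05, Δnorth = -8.71.
Bearing = atan2(-67.05, -8.71) mod 360° = 262.60°; distance = √((-67.05)² + (-8.71)²) = 67.613 km.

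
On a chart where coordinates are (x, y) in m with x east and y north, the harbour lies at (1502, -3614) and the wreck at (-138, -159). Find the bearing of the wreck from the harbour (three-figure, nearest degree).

335°

Δeast = -138 − 1502 = -1640.00; Δnorth = -159 − -3614 = 3455.00.
Bearing = atan2(Δeast, Δnorth) mod 360° = 334.61° ≈ 335°.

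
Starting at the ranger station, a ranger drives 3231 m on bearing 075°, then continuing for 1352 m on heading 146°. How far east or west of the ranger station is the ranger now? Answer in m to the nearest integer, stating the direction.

Leg 1 (075°, 3231 m): east 3231 sin 75° = 3120.91, north 3231 cos 75° = 836.24
Leg 2 (146°, 1352 m): east 1352 sin 146° = 756.03, north 1352 cos 146° = -1120.86
Net east component: 3876.94 m.

3877 m east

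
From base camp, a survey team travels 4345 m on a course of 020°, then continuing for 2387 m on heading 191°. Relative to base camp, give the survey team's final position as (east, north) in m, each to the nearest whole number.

(1031, 1740)

Leg 1 (020°, 4345 m): east 4345 sin 20° = 1486.08, north 4345 cos 20° = 4082.96
Leg 2 (191°, 2387 m): east 2387 sin 191° = -455.46, north 2387 cos 191° = -2343.14
Summing: 1030.62 m east, 1739.82 m north → (1031, 1740).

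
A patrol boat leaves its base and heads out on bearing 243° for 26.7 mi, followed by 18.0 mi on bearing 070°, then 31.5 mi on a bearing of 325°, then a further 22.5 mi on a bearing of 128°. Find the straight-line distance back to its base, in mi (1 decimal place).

Leg 1 (243°, 26.7 mi): east 26.7 sin 243° = -23.79, north 26.7 cos 243° = -12.12
Leg 2 (070°, 18.0 mi): east 18.0 sin 70° = 16.91, north 18.0 cos 70° = 6.16
Leg 3 (325°, 31.5 mi): east 31.5 sin 325° = -18.07, north 31.5 cos 325° = 25.80
Leg 4 (128°, 22.5 mi): east 22.5 sin 128° = 17.73, north 22.5 cos 128° = -13.85
Net: -7.21 east, 5.99 north. Distance = √((-7.21)² + (5.99)²) = 9.373 mi.

9.4 mi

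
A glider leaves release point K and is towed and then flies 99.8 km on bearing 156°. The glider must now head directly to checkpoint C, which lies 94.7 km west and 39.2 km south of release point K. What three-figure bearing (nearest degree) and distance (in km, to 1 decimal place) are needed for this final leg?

Leg 1 (156°, 99.8 km): east 99.8 sin 156° = 40.59, north 99.8 cos 156° = -91.17
Current position: (40.59, -91.17). Target: (-94.7, -39.2). Remaining: Δeast = -135.29, Δnorth = 51.97.
Bearing = atan2(-135.29, 51.97) mod 360° = 291.01°; distance = √((-135.29)² + (51.97)²) = 144.931 km.

291°, 144.9 km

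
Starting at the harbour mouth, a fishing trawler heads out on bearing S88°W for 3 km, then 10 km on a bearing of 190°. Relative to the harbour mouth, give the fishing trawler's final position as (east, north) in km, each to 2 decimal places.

Leg 1 (S88°W, 3 km): east 3 sin 268° = -3.00, north 3 cos 268° = -0.10
Leg 2 (190°, 10 km): east 10 sin 190° = -1.74, north 10 cos 190° = -9.85
Summing: -4.73 km east, -9.95 km north → (-4.73, -9.95).

(-4.73, -9.95)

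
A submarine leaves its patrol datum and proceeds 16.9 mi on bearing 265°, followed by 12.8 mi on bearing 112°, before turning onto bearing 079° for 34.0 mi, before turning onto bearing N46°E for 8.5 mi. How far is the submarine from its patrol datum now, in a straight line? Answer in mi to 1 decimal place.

35.1 mi

Leg 1 (265°, 16.9 mi): east 16.9 sin 265° = -16.84, north 16.9 cos 265° = -1.47
Leg 2 (112°, 12.8 mi): east 12.8 sin 112° = 11.87, north 12.8 cos 112° = -4.79
Leg 3 (079°, 34.0 mi): east 34.0 sin 79° = 33.38, north 34.0 cos 79° = 6.49
Leg 4 (N46°E, 8.5 mi): east 8.5 sin 46° = 6.11, north 8.5 cos 46° = 5.90
Net: 34.52 east, 6.12 north. Distance = √((34.52)² + (6.12)²) = 35.061 mi.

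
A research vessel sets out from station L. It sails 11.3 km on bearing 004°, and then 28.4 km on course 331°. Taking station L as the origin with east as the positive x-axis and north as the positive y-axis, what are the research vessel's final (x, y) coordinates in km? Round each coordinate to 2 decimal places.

(-12.98, 36.11)

Leg 1 (004°, 11.3 km): east 11.3 sin 4° = 0.79, north 11.3 cos 4° = 11.27
Leg 2 (331°, 28.4 km): east 28.4 sin 331° = -13.77, north 28.4 cos 331° = 24.84
Summing: -12.98 km east, 36.11 km north → (-12.98, 36.11).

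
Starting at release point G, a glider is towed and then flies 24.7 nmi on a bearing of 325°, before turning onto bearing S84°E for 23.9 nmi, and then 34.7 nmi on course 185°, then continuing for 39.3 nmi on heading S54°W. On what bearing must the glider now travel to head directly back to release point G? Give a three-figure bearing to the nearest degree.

Leg 1 (325°, 24.7 nmi): east 24.7 sin 325° = -14.17, north 24.7 cos 325° = 20.23
Leg 2 (S84°E, 23.9 nmi): east 23.9 sin 96° = 23.77, north 23.9 cos 96° = -2.50
Leg 3 (185°, 34.7 nmi): east 34.7 sin 185° = -3.02, north 34.7 cos 185° = -34.57
Leg 4 (S54°W, 39.3 nmi): east 39.3 sin 234° = -31.79, north 39.3 cos 234° = -23.10
Net displacement: -25.22 east, -39.93 north. Direction back to start is (25.22, 39.93): bearing = atan2(25.22, 39.93) mod 360° = 32.27° ≈ 032°.

032°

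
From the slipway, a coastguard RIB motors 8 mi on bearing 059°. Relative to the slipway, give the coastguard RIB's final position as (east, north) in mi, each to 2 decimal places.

(6.86, 4.12)

Leg 1 (059°, 8 mi): east 8 sin 59° = 6.86, north 8 cos 59° = 4.12
Summing: 6.86 mi east, 4.12 mi north → (6.86, 4.12).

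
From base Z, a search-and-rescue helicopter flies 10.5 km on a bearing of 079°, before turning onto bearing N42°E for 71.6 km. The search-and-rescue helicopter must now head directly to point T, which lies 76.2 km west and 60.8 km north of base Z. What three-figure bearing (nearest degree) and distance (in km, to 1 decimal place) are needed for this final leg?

272°, 134.5 km

Leg 1 (079°, 10.5 km): east 10.5 sin 79° = 10.31, north 10.5 cos 79° = 2.00
Leg 2 (N42°E, 71.6 km): east 71.6 sin 42° = 47.91, north 71.6 cos 42° = 53.21
Current position: (58.22, 55.21). Target: (-76.2, 60.8). Remaining: Δeast = -134.42, Δnorth = 5.59.
Bearing = atan2(-134.42, 5.59) mod 360° = 272.38°; distance = √((-134.42)² + (5.59)²) = 134.533 km.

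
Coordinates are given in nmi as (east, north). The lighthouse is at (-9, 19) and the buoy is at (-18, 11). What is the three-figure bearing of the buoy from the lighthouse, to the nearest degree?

228°

Δeast = -18 − -9 = -9.00; Δnorth = 11 − 19 = -8.00.
Bearing = atan2(Δeast, Δnorth) mod 360° = 228.37° ≈ 228°.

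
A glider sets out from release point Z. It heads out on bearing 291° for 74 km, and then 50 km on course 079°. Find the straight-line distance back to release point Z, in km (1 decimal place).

41.2 km

Leg 1 (291°, 74 km): east 74 sin 291° = -69.08, north 74 cos 291° = 26.52
Leg 2 (079°, 50 km): east 50 sin 79° = 49.08, north 50 cos 79° = 9.54
Net: -20.00 east, 36.06 north. Distance = √((-20.00)² + (36.06)²) = 41.236 km.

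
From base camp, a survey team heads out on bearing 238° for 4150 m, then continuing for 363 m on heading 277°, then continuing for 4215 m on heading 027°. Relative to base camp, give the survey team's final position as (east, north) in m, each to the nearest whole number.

Leg 1 (238°, 4150 m): east 4150 sin 238° = -3519.40, north 4150 cos 238° = -2199.16
Leg 2 (277°, 363 m): east 363 sin 277° = -360.29, north 363 cos 277° = 44.24
Leg 3 (027°, 4215 m): east 4215 sin 27° = 1913.57, north 4215 cos 27° = 3755.59
Summing: -1966.12 m east, 1600.67 m north → (-1966, 1601).

(-1966, 1601)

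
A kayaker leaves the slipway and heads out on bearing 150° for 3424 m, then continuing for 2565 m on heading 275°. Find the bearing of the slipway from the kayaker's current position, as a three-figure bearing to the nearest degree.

Leg 1 (150°, 3424 m): east 3424 sin 150° = 1712.00, north 3424 cos 150° = -2965.27
Leg 2 (275°, 2565 m): east 2565 sin 275° = -2555.24, north 2565 cos 275° = 223.55
Net displacement: -843.24 east, -2741.72 north. Direction back to start is (843.24, 2741.72): bearing = atan2(843.24, 2741.72) mod 360° = 17.10° ≈ 017°.

017°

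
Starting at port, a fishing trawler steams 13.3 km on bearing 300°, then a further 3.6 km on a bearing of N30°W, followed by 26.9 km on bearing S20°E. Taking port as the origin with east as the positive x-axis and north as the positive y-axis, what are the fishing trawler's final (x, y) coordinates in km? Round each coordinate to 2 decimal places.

(-4.12, -15.51)

Leg 1 (300°, 13.3 km): east 13.3 sin 300° = -11.52, north 13.3 cos 300° = 6.65
Leg 2 (N30°W, 3.6 km): east 3.6 sin 330° = -1.80, north 3.6 cos 330° = 3.12
Leg 3 (S20°E, 26.9 km): east 26.9 sin 160° = 9.20, north 26.9 cos 160° = -25.28
Summing: -4.12 km east, -15.51 km north → (-4.12, -15.51).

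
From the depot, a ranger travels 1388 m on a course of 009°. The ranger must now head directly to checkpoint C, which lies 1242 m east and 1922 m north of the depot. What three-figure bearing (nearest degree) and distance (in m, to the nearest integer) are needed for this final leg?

Leg 1 (009°, 1388 m): east 1388 sin 9° = 217.13, north 1388 cos 9° = 1370.91
Current position: (217.13, 1370.91). Target: (1242, 1922). Remaining: Δeast = 1024.87, Δnorth = 551.09.
Bearing = atan2(1024.87, 551.09) mod 360° = 61.73°; distance = √((1024.87)² + (551.09)²) = 1163.639 m.

062°, 1164 m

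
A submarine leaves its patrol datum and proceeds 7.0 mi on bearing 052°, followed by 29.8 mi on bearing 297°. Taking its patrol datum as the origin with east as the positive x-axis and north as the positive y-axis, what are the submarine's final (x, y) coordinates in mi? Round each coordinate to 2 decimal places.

Leg 1 (052°, 7.0 mi): east 7.0 sin 52° = 5.52, north 7.0 cos 52° = 4.31
Leg 2 (297°, 29.8 mi): east 29.8 sin 297° = -26.55, north 29.8 cos 297° = 13.53
Summing: -21.04 mi east, 17.84 mi north → (-21.04, 17.84).

(-21.04, 17.84)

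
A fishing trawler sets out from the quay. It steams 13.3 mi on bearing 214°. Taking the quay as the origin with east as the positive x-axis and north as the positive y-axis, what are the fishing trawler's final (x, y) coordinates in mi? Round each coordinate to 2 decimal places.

(-7.44, -11.03)

Leg 1 (214°, 13.3 mi): east 13.3 sin 214° = -7.44, north 13.3 cos 214° = -11.03
Summing: -7.44 mi east, -11.03 mi north → (-7.44, -11.03).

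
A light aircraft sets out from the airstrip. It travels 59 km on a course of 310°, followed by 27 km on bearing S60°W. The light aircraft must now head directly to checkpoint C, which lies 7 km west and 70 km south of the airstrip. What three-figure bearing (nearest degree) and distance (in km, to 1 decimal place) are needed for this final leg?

Leg 1 (310°, 59 km): east 59 sin 310° = -45.20, north 59 cos 310° = 37.92
Leg 2 (S60°W, 27 km): east 27 sin 240° = -23.38, north 27 cos 240° = -13.50
Current position: (-68.58, 24.42). Target: (-7, -70). Remaining: Δeast = 61.58, Δnorth = -94.42.
Bearing = atan2(61.58, -94.42) mod 360° = 146.89°; distance = √((61.58)² + (-94.42)²) = 112.730 km.

147°, 112.7 km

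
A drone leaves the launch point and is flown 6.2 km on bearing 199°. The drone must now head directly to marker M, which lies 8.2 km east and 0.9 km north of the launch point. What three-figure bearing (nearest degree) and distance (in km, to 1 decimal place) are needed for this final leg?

Leg 1 (199°, 6.2 km): east 6.2 sin 199° = -2.02, north 6.2 cos 199° = -5.86
Current position: (-2.02, -5.86). Target: (8.2, 0.9). Remaining: Δeast = 10.22, Δnorth = 6.76.
Bearing = atan2(10.22, 6.76) mod 360° = 56.50°; distance = √((10.22)² + (6.76)²) = 12.253 km.

057°, 12.3 km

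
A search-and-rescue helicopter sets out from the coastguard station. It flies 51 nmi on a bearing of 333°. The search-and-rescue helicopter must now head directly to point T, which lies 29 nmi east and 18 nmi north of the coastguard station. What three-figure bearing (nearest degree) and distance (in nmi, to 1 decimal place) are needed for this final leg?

118°, 58.9 nmi

Leg 1 (333°, 51 nmi): east 51 sin 333° = -23.15, north 51 cos 333° = 45.44
Current position: (-23.15, 45.44). Target: (29, 18). Remaining: Δeast = 52.15, Δnorth = -27.44.
Bearing = atan2(52.15, -27.44) mod 360° = 117.75°; distance = √((52.15)² + (-27.44)²) = 58.932 nmi.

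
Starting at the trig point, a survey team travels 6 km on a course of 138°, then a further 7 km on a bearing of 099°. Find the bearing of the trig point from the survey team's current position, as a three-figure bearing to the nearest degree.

Leg 1 (138°, 6 km): east 6 sin 138° = 4.01, north 6 cos 138° = -4.46
Leg 2 (099°, 7 km): east 7 sin 99° = 6.91, north 7 cos 99° = -1.10
Net displacement: 10.93 east, -5.55 north. Direction back to start is (-10.93, 5.55): bearing = atan2(-10.93, 5.55) mod 360° = 296.94° ≈ 297°.

297°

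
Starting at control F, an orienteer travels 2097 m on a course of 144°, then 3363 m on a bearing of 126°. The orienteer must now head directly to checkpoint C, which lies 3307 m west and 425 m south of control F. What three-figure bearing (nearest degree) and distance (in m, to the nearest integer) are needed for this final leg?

Leg 1 (144°, 2097 m): east 2097 sin 144° = 1232.59, north 2097 cos 144° = -1696.51
Leg 2 (126°, 3363 m): east 3363 sin 126° = 2720.72, north 3363 cos 126° = -1976.72
Current position: (3953.31, -3673.23). Target: (-3307, -425). Remaining: Δeast = -7260.31, Δnorth = 3248.23.
Bearing = atan2(-7260.31, 3248.23) mod 360° = 294.10°; distance = √((-7260.31)² + (3248.23)²) = 7953.810 m.

294°, 7954 m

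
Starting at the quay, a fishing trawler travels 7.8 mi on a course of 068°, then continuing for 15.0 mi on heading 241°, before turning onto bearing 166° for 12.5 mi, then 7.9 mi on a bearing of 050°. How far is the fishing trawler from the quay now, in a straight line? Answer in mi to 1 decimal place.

11.8 mi

Leg 1 (068°, 7.8 mi): east 7.8 sin 68° = 7.23, north 7.8 cos 68° = 2.92
Leg 2 (241°, 15.0 mi): east 15.0 sin 241° = -13.12, north 15.0 cos 241° = -7.27
Leg 3 (166°, 12.5 mi): east 12.5 sin 166° = 3.02, north 12.5 cos 166° = -12.13
Leg 4 (050°, 7.9 mi): east 7.9 sin 50° = 6.05, north 7.9 cos 50° = 5.08
Net: 3.19 east, -11.40 north. Distance = √((3.19)² + (-11.40)²) = 11.838 mi.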